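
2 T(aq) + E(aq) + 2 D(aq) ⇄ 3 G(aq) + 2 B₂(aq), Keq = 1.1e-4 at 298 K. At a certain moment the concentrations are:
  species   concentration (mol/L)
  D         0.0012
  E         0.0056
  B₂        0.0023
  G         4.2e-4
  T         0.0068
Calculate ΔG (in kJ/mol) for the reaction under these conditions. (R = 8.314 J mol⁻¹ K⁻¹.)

ΔG = 5.59 kJ/mol

Q = [G]³·[B₂]² / ([T]²·[E]·[D]²) = (4.2e-4)³·(0.0023)² / ((0.0068)²·(0.0056)·(0.0012)²) = 0.00105
ΔG = RT ln(Q/Keq) = (8.314 J mol⁻¹ K⁻¹)(298 K) × ln(0.00105/1.1e-4)
   = (2.478 kJ/mol)(2.256) = 5.59 kJ/mol
ΔG > 0, so the forward reaction is non-spontaneous (proceeds in reverse).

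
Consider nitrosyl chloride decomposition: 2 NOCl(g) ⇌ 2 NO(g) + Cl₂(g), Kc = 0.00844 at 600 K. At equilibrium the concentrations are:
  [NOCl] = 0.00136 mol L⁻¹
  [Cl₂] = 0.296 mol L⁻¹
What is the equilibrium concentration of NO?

[NO] = 2.30e-4 mol L⁻¹

At equilibrium, Kc = [NO]²·[Cl₂] / [NOCl]² = 0.00844.
([NO])²·(0.296) / (0.00136)² = 0.00844
[NO]² = 5.27e-8 ⇒ [NO] = 2.30e-4 mol L⁻¹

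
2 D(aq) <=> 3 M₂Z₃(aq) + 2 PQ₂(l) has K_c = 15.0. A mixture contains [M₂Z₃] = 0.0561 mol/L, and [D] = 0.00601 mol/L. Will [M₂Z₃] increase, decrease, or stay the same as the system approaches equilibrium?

increase

(PQ₂ is a pure liquid — omitted from Q_c.)
Q_c = [M₂Z₃]³ / [D]² = (0.0561)³ / (0.00601)² = 4.89
Q_c = 4.89 < K_c = 15.0: net forward reaction.
M₂Z₃ is a product, so it increases.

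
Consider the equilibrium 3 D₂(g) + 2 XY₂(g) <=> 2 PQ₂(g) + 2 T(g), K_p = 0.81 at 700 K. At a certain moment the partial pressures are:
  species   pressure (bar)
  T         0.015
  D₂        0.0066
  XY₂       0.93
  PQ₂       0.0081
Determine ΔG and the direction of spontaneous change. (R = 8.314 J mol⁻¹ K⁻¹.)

Q_p = P(PQ₂)²·P(T)² / (P(D₂)³·P(XY₂)²) = (0.0081)²·(0.015)² / ((0.0066)³·(0.93)²) = 0.0594
ΔG = RT ln(Q_p/K_p) = (8.314 J mol⁻¹ K⁻¹)(700 K) × ln(0.0594/0.81)
   = (5.820 kJ/mol)(-2.613) = -15.2 kJ/mol
ΔG < 0, so the forward reaction is spontaneous (proceeds forward).

ΔG = -15.2 kJ/mol; the forward reaction is spontaneous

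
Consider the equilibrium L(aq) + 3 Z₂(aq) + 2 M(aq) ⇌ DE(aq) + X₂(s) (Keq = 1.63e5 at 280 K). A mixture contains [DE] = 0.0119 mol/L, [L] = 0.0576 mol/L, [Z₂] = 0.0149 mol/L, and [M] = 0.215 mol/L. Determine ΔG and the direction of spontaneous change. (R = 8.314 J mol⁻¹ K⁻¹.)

ΔG = 4.92 kJ/mol; the forward reaction is non-spontaneous

(X₂ is a pure solid — omitted from Q.)
Q = [DE] / ([L]·[Z₂]³·[M]²) = (0.0119) / ((0.0576)·(0.0149)³·(0.215)²) = 1.35e6
ΔG = RT ln(Q/Keq) = (8.314 J mol⁻¹ K⁻¹)(280 K) × ln(1.35e6/1.63e5)
   = (2.328 kJ/mol)(2.114) = 4.92 kJ/mol
ΔG > 0, so the forward reaction is non-spontaneous (proceeds in reverse).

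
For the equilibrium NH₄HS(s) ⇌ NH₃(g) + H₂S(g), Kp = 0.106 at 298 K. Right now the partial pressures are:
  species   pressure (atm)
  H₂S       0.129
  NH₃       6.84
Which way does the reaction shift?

(NH₄HS is a pure solid — omitted from Qp.)
Qp = P(NH₃)·P(H₂S) = (6.84)·(0.129) = 0.882
Qp = 0.882 > Kp = 0.106, so the reverse reaction proceeds.

toward reactants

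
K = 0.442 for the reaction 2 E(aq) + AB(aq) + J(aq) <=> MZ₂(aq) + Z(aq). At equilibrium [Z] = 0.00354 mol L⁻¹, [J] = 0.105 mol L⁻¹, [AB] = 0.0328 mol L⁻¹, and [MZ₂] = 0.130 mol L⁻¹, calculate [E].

At equilibrium, K = [MZ₂]·[Z] / ([E]²·[AB]·[J]) = 0.442.
(0.130)·(0.00354) / (([E])²·(0.0328)·(0.105)) = 0.442
[E]² = 0.302 ⇒ [E] = 0.550 mol L⁻¹

[E] = 0.550 mol L⁻¹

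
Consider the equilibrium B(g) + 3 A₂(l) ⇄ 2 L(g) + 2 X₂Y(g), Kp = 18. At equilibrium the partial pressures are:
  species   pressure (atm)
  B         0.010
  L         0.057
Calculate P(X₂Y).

(A₂ is a pure liquid — omitted from Kp.)
At equilibrium, Kp = P(L)²·P(X₂Y)² / P(B) = 18.
(0.057)²·(P(X₂Y))² / (0.010) = 18
P(X₂Y)² = 55.4 ⇒ P(X₂Y) = 7.4 atm

P(X₂Y) = 7.4 atm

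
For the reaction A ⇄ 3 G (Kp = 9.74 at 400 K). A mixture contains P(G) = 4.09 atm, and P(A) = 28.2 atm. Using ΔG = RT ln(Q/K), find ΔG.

ΔG = -4.62 kJ/mol

Qp = P(G)³ / P(A) = (4.09)³ / (28.2) = 2.43
ΔG = RT ln(Qp/Kp) = (8.314 J mol⁻¹ K⁻¹)(400 K) × ln(2.43/9.74)
   = (3.326 kJ/mol)(-1.388) = -4.62 kJ/mol
ΔG < 0, so the forward reaction is spontaneous (proceeds forward).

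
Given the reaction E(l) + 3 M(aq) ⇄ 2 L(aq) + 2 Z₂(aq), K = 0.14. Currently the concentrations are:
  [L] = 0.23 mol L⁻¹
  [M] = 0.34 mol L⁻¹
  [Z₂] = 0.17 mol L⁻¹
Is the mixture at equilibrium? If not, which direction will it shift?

no; Q < K, reaction proceeds forward

(E is a pure liquid — omitted from Q.)
Q = [L]²·[Z₂]² / [M]³ = (0.23)²·(0.17)² / (0.34)³ = 0.039
Q = 0.039 < K = 0.14: net forward reaction.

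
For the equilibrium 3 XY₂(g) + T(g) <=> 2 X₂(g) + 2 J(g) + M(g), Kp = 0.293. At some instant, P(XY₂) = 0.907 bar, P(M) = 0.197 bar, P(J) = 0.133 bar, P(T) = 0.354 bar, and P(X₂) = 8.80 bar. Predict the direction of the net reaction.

Qp = P(X₂)²·P(J)²·P(M) / (P(XY₂)³·P(T)) = (8.80)²·(0.133)²·(0.197) / ((0.907)³·(0.354)) = 1.02
Qp = 1.02 > Kp = 0.293, so the reverse reaction proceeds.

in the reverse direction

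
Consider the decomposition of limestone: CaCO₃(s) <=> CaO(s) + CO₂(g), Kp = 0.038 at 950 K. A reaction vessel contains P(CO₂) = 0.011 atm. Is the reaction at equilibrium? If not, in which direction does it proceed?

toward products

(CaCO₃, CaO are pure solids — omitted from Qp.)
Qp = P(CO₂) = 0.011
Qp = 0.011 < Kp = 0.038, so the forward reaction proceeds.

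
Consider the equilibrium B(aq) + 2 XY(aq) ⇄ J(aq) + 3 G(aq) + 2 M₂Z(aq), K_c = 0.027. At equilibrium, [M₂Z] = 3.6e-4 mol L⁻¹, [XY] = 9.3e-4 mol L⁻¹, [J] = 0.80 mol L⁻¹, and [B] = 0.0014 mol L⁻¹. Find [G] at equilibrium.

[G] = 0.068 mol L⁻¹

At equilibrium, K_c = [J]·[G]³·[M₂Z]² / ([B]·[XY]²) = 0.027.
(0.80)·([G])³·(3.6e-4)² / ((0.0014)·(9.3e-4)²) = 0.027
[G]³ = 3.15e-4 ⇒ [G] = 0.068 mol L⁻¹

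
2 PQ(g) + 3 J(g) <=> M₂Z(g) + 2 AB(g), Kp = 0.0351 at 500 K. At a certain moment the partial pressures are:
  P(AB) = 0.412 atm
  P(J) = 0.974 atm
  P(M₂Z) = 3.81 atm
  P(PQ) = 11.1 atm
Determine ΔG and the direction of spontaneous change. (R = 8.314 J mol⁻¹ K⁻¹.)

ΔG = -7.57 kJ/mol; the forward reaction is spontaneous

Qp = P(M₂Z)·P(AB)² / (P(PQ)²·P(J)³) = (3.81)·(0.412)² / ((11.1)²·(0.974)³) = 0.00568
ΔG = RT ln(Qp/Kp) = (8.314 J mol⁻¹ K⁻¹)(500 K) × ln(0.00568/0.0351)
   = (4.157 kJ/mol)(-1.821) = -7.57 kJ/mol
ΔG < 0, so the forward reaction is spontaneous (proceeds forward).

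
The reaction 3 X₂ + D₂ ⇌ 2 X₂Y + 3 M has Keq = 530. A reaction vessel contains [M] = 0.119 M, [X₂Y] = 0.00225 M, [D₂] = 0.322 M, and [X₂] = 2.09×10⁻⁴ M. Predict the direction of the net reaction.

Q = [X₂Y]²·[M]³ / ([X₂]³·[D₂]) = (0.00225)²·(0.119)³ / ((2.09×10⁻⁴)³·(0.322)) = 2900
Q = 2900 > Keq = 530, so the reverse reaction proceeds.

reverse (toward reactants)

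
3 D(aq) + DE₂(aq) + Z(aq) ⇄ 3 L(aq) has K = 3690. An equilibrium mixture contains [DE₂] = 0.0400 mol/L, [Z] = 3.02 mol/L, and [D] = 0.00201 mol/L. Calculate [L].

At equilibrium, K = [L]³ / ([D]³·[DE₂]·[Z]) = 3690.
([L])³ / ((0.00201)³·(0.0400)·(3.02)) = 3690
[L]³ = 3.62e-6 ⇒ [L] = 0.0154 mol/L

[L] = 0.0154 mol/L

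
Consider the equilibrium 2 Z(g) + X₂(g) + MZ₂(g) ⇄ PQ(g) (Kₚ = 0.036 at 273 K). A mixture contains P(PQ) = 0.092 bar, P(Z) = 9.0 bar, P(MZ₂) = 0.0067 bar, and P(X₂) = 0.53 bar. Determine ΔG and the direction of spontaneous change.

Qₚ = P(PQ) / (P(Z)²·P(X₂)·P(MZ₂)) = (0.092) / ((9.0)²·(0.53)·(0.0067)) = 0.320
ΔG = RT ln(Qₚ/Kₚ) = (8.314 J mol⁻¹ K⁻¹)(273 K) × ln(0.320/0.036)
   = (2.270 kJ/mol)(2.185) = 4.96 kJ/mol
ΔG > 0, so the forward reaction is non-spontaneous (proceeds in reverse).

ΔG = 4.96 kJ/mol; the forward reaction is non-spontaneous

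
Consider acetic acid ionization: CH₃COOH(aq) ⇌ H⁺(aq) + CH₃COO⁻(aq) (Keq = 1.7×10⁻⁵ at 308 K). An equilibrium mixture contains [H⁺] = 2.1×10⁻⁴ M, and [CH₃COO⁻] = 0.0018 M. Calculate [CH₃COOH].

[CH₃COOH] = 0.022 M

At equilibrium, Keq = [H⁺]·[CH₃COO⁻] / [CH₃COOH] = 1.7×10⁻⁵.
(2.1×10⁻⁴)·(0.0018) / ([CH₃COOH]) = 1.7×10⁻⁵
[CH₃COOH] = 0.0222 = 0.022 M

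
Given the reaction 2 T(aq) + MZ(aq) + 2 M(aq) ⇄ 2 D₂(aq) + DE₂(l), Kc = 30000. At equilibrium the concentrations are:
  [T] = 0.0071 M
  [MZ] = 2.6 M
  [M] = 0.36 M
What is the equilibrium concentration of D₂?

[D₂] = 0.71 M

(DE₂ is a pure liquid — omitted from Kc.)
At equilibrium, Kc = [D₂]² / ([T]²·[MZ]·[M]²) = 30000.
([D₂])² / ((0.0071)²·(2.6)·(0.36)²) = 30000
[D₂]² = 0.510 ⇒ [D₂] = 0.71 M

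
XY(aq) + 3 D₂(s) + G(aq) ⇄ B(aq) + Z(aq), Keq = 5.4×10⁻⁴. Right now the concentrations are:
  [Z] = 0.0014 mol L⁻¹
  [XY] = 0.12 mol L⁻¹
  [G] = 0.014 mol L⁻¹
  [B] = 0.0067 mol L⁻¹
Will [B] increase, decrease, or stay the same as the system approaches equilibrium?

(D₂ is a pure solid — omitted from Q.)
Q = [B]·[Z] / ([XY]·[G]) = (0.0067)·(0.0014) / ((0.12)·(0.014)) = 0.0056
Q = 0.0056 > Keq = 5.4×10⁻⁴: net reverse reaction.
B is a product, so it decreases.

decrease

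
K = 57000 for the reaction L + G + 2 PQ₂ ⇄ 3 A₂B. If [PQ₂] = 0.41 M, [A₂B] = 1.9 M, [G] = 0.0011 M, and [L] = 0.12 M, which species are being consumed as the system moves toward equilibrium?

A₂B (products)

Q = [A₂B]³ / ([L]·[G]·[PQ₂]²) = (1.9)³ / ((0.12)·(0.0011)·(0.41)²) = 3.1×10⁵
Q = 3.1×10⁵ > K = 57000: net reverse reaction.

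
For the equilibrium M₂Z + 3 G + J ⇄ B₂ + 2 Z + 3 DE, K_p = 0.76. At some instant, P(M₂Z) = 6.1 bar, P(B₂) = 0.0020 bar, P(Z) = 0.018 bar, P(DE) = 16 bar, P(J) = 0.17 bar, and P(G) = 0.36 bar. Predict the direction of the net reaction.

in the forward direction

Q_p = P(B₂)·P(Z)²·P(DE)³ / (P(M₂Z)·P(G)³·P(J)) = (0.0020)·(0.018)²·(16)³ / ((6.1)·(0.36)³·(0.17)) = 0.055
Q_p = 0.055 < K_p = 0.76, so the forward reaction proceeds.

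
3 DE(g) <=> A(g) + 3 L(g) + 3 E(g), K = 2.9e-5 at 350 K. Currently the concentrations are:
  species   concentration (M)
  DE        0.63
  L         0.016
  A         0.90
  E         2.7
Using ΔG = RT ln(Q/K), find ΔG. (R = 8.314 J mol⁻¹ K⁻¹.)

Q = [A]·[L]³·[E]³ / [DE]³ = (0.90)·(0.016)³·(2.7)³ / (0.63)³ = 2.90e-4
ΔG = RT ln(Q/K) = (8.314 J mol⁻¹ K⁻¹)(350 K) × ln(2.90e-4/2.9e-5)
   = (2.910 kJ/mol)(2.303) = 6.70 kJ/mol
ΔG > 0, so the forward reaction is non-spontaneous (proceeds in reverse).

ΔG = 6.70 kJ/mol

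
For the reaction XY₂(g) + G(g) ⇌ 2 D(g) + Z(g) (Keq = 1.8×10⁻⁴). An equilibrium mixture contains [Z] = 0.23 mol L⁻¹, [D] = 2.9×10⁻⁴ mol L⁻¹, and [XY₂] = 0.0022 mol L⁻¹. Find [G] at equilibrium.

At equilibrium, Keq = [D]²·[Z] / ([XY₂]·[G]) = 1.8×10⁻⁴.
(2.9×10⁻⁴)²·(0.23) / ((0.0022)·([G])) = 1.8×10⁻⁴
[G] = 0.0488 = 0.049 mol L⁻¹

[G] = 0.049 mol L⁻¹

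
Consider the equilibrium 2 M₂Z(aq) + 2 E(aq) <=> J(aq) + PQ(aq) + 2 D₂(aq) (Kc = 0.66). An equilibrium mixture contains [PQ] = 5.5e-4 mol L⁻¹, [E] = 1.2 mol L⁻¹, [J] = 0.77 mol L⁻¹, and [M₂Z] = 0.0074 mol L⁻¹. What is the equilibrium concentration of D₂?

At equilibrium, Kc = [J]·[PQ]·[D₂]² / ([M₂Z]²·[E]²) = 0.66.
(0.77)·(5.5e-4)·([D₂])² / ((0.0074)²·(1.2)²) = 0.66
[D₂]² = 0.123 ⇒ [D₂] = 0.35 mol L⁻¹

[D₂] = 0.35 mol L⁻¹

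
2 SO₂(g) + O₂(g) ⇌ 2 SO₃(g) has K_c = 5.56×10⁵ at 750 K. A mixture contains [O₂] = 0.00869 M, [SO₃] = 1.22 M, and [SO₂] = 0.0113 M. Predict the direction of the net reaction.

to the left

Q_c = [SO₃]² / ([SO₂]²·[O₂]) = (1.22)² / ((0.0113)²·(0.00869)) = 1.34×10⁶
Q_c = 1.34×10⁶ > K_c = 5.56×10⁵, so the reverse reaction proceeds.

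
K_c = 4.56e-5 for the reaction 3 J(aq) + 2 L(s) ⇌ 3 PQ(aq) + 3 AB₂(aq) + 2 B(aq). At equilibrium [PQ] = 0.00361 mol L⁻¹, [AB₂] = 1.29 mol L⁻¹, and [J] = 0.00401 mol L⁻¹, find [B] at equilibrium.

(L is a pure solid — omitted from K_c.)
At equilibrium, K_c = [PQ]³·[AB₂]³·[B]² / [J]³ = 4.56e-5.
(0.00361)³·(1.29)³·([B])² / (0.00401)³ = 4.56e-5
[B]² = 2.91e-5 ⇒ [B] = 0.00540 mol L⁻¹

[B] = 0.00540 mol L⁻¹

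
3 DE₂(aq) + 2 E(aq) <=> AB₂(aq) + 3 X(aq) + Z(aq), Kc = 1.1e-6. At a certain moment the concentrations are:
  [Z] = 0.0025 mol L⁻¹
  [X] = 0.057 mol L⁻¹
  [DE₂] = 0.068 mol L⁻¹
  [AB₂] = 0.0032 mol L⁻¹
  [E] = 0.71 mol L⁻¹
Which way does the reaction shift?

Qc = [AB₂]·[X]³·[Z] / ([DE₂]³·[E]²) = (0.0032)·(0.057)³·(0.0025) / ((0.068)³·(0.71)²) = 9.3e-6
Qc = 9.3e-6 > Kc = 1.1e-6, so the reverse reaction proceeds.

reverse (toward reactants)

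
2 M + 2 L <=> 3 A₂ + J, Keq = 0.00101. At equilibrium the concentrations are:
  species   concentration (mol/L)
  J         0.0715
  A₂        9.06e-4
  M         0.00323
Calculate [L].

[L] = 0.0710 mol/L

At equilibrium, Keq = [A₂]³·[J] / ([M]²·[L]²) = 0.00101.
(9.06e-4)³·(0.0715) / ((0.00323)²·([L])²) = 0.00101
[L]² = 0.00505 ⇒ [L] = 0.0710 mol/L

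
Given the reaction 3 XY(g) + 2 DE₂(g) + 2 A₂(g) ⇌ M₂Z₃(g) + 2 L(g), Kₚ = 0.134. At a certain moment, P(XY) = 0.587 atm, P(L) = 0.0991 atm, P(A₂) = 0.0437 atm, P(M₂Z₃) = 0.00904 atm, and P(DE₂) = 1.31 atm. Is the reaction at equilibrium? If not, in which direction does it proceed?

Qₚ = P(M₂Z₃)·P(L)² / (P(XY)³·P(DE₂)²·P(A₂)²) = (0.00904)·(0.0991)² / ((0.587)³·(1.31)²·(0.0437)²) = 0.134
Qₚ = 0.134 = Kₚ, so the system is already at equilibrium.

no net change (already at equilibrium)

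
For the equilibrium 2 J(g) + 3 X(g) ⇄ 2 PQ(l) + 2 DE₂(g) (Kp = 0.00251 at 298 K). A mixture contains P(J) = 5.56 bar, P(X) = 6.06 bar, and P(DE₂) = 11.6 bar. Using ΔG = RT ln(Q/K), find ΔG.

(PQ is a pure liquid — omitted from Qp.)
Qp = P(DE₂)² / (P(J)²·P(X)³) = (11.6)² / ((5.56)²·(6.06)³) = 0.0196
ΔG = RT ln(Qp/Kp) = (8.314 J mol⁻¹ K⁻¹)(298 K) × ln(0.0196/0.00251)
   = (2.478 kJ/mol)(2.055) = 5.09 kJ/mol
ΔG > 0, so the forward reaction is non-spontaneous (proceeds in reverse).

ΔG = 5.09 kJ/mol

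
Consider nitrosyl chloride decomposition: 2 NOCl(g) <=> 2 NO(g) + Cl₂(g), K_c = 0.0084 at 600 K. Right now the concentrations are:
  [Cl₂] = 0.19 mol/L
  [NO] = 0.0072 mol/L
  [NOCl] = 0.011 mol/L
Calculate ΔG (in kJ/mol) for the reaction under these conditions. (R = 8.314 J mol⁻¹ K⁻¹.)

Q_c = [NO]²·[Cl₂] / [NOCl]² = (0.0072)²·(0.19) / (0.011)² = 0.0814
ΔG = RT ln(Q_c/K_c) = (8.314 J mol⁻¹ K⁻¹)(600 K) × ln(0.0814/0.0084)
   = (4.988 kJ/mol)(2.271) = 11.3 kJ/mol
ΔG > 0, so the forward reaction is non-spontaneous (proceeds in reverse).

ΔG = 11.3 kJ/mol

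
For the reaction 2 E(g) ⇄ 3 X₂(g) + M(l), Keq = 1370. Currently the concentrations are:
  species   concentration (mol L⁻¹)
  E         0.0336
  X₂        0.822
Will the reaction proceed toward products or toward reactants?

in the forward direction

(M is a pure liquid — omitted from Q.)
Q = [X₂]³ / [E]² = (0.822)³ / (0.0336)² = 492
Q = 492 < Keq = 1370, so the forward reaction proceeds.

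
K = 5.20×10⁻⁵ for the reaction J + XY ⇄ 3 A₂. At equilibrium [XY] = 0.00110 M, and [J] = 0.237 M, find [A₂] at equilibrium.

At equilibrium, K = [A₂]³ / ([J]·[XY]) = 5.20×10⁻⁵.
([A₂])³ / ((0.237)·(0.00110)) = 5.20×10⁻⁵
[A₂]³ = 1.36×10⁻⁸ ⇒ [A₂] = 0.00238 M

[A₂] = 0.00238 M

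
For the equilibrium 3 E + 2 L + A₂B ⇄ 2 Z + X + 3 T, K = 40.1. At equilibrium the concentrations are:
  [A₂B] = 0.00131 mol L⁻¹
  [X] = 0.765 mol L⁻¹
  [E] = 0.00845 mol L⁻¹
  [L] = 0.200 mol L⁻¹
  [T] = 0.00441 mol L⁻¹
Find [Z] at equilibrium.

[Z] = 0.139 mol L⁻¹

At equilibrium, K = [Z]²·[X]·[T]³ / ([E]³·[L]²·[A₂B]) = 40.1.
([Z])²·(0.765)·(0.00441)³ / ((0.00845)³·(0.200)²·(0.00131)) = 40.1
[Z]² = 0.0193 ⇒ [Z] = 0.139 mol L⁻¹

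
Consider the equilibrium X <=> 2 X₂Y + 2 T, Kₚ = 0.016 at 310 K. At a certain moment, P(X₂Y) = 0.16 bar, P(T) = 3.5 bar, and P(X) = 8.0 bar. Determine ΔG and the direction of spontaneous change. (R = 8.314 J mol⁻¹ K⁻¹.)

ΔG = 2.31 kJ/mol; the forward reaction is non-spontaneous

Qₚ = P(X₂Y)²·P(T)² / P(X) = (0.16)²·(3.5)² / (8.0) = 0.0392
ΔG = RT ln(Qₚ/Kₚ) = (8.314 J mol⁻¹ K⁻¹)(310 K) × ln(0.0392/0.016)
   = (2.577 kJ/mol)(0.8961) = 2.31 kJ/mol
ΔG > 0, so the forward reaction is non-spontaneous (proceeds in reverse).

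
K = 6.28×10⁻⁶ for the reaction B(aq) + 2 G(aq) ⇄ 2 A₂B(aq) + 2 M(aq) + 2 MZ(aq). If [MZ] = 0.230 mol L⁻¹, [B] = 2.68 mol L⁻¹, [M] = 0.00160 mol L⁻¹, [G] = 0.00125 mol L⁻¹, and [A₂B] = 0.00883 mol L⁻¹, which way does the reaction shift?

Q = [A₂B]²·[M]²·[MZ]² / ([B]·[G]²) = (0.00883)²·(0.00160)²·(0.230)² / ((2.68)·(0.00125)²) = 2.52×10⁻⁶
Q = 2.52×10⁻⁶ < K = 6.28×10⁻⁶, so the forward reaction proceeds.

toward products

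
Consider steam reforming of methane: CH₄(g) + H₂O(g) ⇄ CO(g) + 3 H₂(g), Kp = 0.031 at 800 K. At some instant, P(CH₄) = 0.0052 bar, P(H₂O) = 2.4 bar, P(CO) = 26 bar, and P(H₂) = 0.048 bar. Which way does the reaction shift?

toward reactants

Qp = P(CO)·P(H₂)³ / (P(CH₄)·P(H₂O)) = (26)·(0.048)³ / ((0.0052)·(2.4)) = 0.23
Qp = 0.23 > Kp = 0.031, so the reverse reaction proceeds.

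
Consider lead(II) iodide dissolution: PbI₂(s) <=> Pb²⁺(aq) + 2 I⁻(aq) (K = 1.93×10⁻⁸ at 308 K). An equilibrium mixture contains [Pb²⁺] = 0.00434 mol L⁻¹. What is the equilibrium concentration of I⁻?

[I⁻] = 0.00211 mol L⁻¹

(PbI₂ is a pure solid — omitted from K.)
At equilibrium, K = [Pb²⁺]·[I⁻]² = 1.93×10⁻⁸.
(0.00434)·([I⁻])² = 1.93×10⁻⁸
[I⁻]² = 4.45×10⁻⁶ ⇒ [I⁻] = 0.00211 mol L⁻¹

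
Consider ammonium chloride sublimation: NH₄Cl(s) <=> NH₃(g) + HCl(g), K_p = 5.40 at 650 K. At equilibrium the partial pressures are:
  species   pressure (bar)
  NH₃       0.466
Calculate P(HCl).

P(HCl) = 11.6 bar

(NH₄Cl is a pure solid — omitted from K_p.)
At equilibrium, K_p = P(NH₃)·P(HCl) = 5.40.
(0.466)·(P(HCl)) = 5.40
P(HCl) = 11.6 bar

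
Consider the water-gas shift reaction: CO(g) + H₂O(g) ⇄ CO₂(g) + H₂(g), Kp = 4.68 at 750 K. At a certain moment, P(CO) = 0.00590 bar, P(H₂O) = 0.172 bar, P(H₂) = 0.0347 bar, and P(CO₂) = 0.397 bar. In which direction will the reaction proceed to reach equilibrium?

Qp = P(CO₂)·P(H₂) / (P(CO)·P(H₂O)) = (0.397)·(0.0347) / ((0.00590)·(0.172)) = 13.6
Qp = 13.6 > Kp = 4.68, so the reverse reaction proceeds.

to the left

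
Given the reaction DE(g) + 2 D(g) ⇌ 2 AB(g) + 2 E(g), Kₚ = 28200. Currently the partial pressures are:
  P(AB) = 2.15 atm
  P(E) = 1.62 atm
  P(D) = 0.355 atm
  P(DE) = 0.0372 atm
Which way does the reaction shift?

toward products

Qₚ = P(AB)²·P(E)² / (P(DE)·P(D)²) = (2.15)²·(1.62)² / ((0.0372)·(0.355)²) = 2590
Qₚ = 2590 < Kₚ = 28200, so the forward reaction proceeds.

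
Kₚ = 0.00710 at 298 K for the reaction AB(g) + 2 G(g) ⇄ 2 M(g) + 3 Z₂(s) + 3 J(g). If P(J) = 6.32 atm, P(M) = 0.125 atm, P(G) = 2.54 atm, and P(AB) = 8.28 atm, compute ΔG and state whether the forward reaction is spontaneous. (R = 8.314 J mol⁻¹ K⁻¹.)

ΔG = 5.80 kJ/mol; the forward reaction is non-spontaneous

(Z₂ is a pure solid — omitted from Qₚ.)
Qₚ = P(M)²·P(J)³ / (P(AB)·P(G)²) = (0.125)²·(6.32)³ / ((8.28)·(2.54)²) = 0.0738
ΔG = RT ln(Qₚ/Kₚ) = (8.314 J mol⁻¹ K⁻¹)(298 K) × ln(0.0738/0.00710)
   = (2.478 kJ/mol)(2.341) = 5.80 kJ/mol
ΔG > 0, so the forward reaction is non-spontaneous (proceeds in reverse).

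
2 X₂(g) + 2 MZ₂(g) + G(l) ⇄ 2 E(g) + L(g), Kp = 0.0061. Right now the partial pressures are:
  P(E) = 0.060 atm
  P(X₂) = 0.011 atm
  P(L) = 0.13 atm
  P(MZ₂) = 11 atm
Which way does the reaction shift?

toward reactants

(G is a pure liquid — omitted from Qp.)
Qp = P(E)²·P(L) / (P(X₂)²·P(MZ₂)²) = (0.060)²·(0.13) / ((0.011)²·(11)²) = 0.032
Qp = 0.032 > Kp = 0.0061, so the reverse reaction proceeds.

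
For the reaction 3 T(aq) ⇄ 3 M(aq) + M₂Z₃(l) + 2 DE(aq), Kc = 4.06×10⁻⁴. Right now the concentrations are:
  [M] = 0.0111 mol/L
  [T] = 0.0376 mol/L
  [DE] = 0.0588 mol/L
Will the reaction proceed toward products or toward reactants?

toward products

(M₂Z₃ is a pure liquid — omitted from Qc.)
Qc = [M]³·[DE]² / [T]³ = (0.0111)³·(0.0588)² / (0.0376)³ = 8.90×10⁻⁵
Qc = 8.90×10⁻⁵ < Kc = 4.06×10⁻⁴, so the forward reaction proceeds.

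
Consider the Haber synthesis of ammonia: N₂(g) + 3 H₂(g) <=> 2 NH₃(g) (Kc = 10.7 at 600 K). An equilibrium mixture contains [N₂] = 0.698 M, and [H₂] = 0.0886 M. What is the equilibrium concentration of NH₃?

At equilibrium, Kc = [NH₃]² / ([N₂]·[H₂]³) = 10.7.
([NH₃])² / ((0.698)·(0.0886)³) = 10.7
[NH₃]² = 0.00519 ⇒ [NH₃] = 0.0721 M

[NH₃] = 0.0721 M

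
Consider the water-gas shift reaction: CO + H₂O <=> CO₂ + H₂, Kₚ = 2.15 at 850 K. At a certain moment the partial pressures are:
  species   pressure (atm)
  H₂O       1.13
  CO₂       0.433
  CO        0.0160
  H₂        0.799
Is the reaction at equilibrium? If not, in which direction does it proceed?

reverse (toward reactants)

Qₚ = P(CO₂)·P(H₂) / (P(CO)·P(H₂O)) = (0.433)·(0.799) / ((0.0160)·(1.13)) = 19.1
Qₚ = 19.1 > Kₚ = 2.15, so the reverse reaction proceeds.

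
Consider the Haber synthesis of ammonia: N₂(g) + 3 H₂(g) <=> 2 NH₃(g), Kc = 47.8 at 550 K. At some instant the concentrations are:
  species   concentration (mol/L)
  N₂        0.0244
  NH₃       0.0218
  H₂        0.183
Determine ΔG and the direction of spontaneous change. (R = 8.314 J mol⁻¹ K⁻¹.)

ΔG = -12.4 kJ/mol; the forward reaction is spontaneous

Qc = [NH₃]² / ([N₂]·[H₂]³) = (0.0218)² / ((0.0244)·(0.183)³) = 3.18
ΔG = RT ln(Qc/Kc) = (8.314 J mol⁻¹ K⁻¹)(550 K) × ln(3.18/47.8)
   = (4.573 kJ/mol)(-2.710) = -12.4 kJ/mol
ΔG < 0, so the forward reaction is spontaneous (proceeds forward).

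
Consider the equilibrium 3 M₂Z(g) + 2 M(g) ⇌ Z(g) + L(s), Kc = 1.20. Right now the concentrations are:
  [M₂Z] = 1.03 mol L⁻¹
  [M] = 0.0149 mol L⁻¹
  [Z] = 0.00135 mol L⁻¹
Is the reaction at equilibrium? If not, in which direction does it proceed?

toward reactants

(L is a pure solid — omitted from Qc.)
Qc = [Z] / ([M₂Z]³·[M]²) = (0.00135) / ((1.03)³·(0.0149)²) = 5.56
Qc = 5.56 > Kc = 1.20, so the reverse reaction proceeds.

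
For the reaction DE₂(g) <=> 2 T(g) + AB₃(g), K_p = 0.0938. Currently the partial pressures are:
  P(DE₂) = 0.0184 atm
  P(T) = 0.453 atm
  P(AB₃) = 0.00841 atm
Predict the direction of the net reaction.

at equilibrium

Q_p = P(T)²·P(AB₃) / P(DE₂) = (0.453)²·(0.00841) / (0.0184) = 0.0938
Q_p = 0.0938 = K_p, so the system is already at equilibrium.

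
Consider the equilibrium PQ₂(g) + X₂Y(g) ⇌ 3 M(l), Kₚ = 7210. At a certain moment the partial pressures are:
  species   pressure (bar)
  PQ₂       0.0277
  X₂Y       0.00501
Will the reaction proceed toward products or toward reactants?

no net change (already at equilibrium)

(M is a pure liquid — omitted from Qₚ.)
Qₚ = 1 / (P(PQ₂)·P(X₂Y)) = 1 / ((0.0277)·(0.00501)) = 7210
Qₚ = 7210 = Kₚ, so the system is already at equilibrium.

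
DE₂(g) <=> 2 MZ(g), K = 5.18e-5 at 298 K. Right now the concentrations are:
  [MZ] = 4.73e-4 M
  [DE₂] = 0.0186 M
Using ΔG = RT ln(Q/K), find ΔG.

Q = [MZ]² / [DE₂] = (4.73e-4)² / (0.0186) = 1.20e-5
ΔG = RT ln(Q/K) = (8.314 J mol⁻¹ K⁻¹)(298 K) × ln(1.20e-5/5.18e-5)
   = (2.478 kJ/mol)(-1.462) = -3.62 kJ/mol
ΔG < 0, so the forward reaction is spontaneous (proceeds forward).

ΔG = -3.62 kJ/mol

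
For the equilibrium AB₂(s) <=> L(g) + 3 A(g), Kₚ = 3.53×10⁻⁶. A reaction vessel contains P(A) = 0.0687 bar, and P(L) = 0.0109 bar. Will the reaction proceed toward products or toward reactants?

neither direction; the system is at equilibrium

(AB₂ is a pure solid — omitted from Qₚ.)
Qₚ = P(L)·P(A)³ = (0.0109)·(0.0687)³ = 3.53×10⁻⁶
Qₚ = 3.53×10⁻⁶ = Kₚ, so the system is already at equilibrium.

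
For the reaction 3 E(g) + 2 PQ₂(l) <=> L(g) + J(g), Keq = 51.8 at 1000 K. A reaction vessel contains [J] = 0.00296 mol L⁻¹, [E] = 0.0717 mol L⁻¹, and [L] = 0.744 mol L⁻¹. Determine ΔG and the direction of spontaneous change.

(PQ₂ is a pure liquid — omitted from Q.)
Q = [L]·[J] / [E]³ = (0.744)·(0.00296) / (0.0717)³ = 5.97
ΔG = RT ln(Q/Keq) = (8.314 J mol⁻¹ K⁻¹)(1000 K) × ln(5.97/51.8)
   = (8.314 kJ/mol)(-2.161) = -18.0 kJ/mol
ΔG < 0, so the forward reaction is spontaneous (proceeds forward).

ΔG = -18.0 kJ/mol; the forward reaction is spontaneous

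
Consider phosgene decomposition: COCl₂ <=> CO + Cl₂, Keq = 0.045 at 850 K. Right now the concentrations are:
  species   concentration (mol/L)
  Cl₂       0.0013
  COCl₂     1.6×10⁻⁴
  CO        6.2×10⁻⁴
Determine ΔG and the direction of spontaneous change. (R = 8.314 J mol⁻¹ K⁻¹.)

Q = [CO]·[Cl₂] / [COCl₂] = (6.2×10⁻⁴)·(0.0013) / (1.6×10⁻⁴) = 0.00504
ΔG = RT ln(Q/Keq) = (8.314 J mol⁻¹ K⁻¹)(850 K) × ln(0.00504/0.045)
   = (7.067 kJ/mol)(-2.189) = -15.5 kJ/mol
ΔG < 0, so the forward reaction is spontaneous (proceeds forward).

ΔG = -15.5 kJ/mol; the forward reaction is spontaneous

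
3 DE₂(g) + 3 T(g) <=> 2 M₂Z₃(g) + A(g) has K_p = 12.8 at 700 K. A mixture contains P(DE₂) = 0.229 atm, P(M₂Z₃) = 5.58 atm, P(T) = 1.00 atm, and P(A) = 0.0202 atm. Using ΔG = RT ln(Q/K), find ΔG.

ΔG = 8.20 kJ/mol

Q_p = P(M₂Z₃)²·P(A) / (P(DE₂)³·P(T)³) = (5.58)²·(0.0202) / ((0.229)³·(1.00)³) = 52.4
ΔG = RT ln(Q_p/K_p) = (8.314 J mol⁻¹ K⁻¹)(700 K) × ln(52.4/12.8)
   = (5.820 kJ/mol)(1.409) = 8.20 kJ/mol
ΔG > 0, so the forward reaction is non-spontaneous (proceeds in reverse).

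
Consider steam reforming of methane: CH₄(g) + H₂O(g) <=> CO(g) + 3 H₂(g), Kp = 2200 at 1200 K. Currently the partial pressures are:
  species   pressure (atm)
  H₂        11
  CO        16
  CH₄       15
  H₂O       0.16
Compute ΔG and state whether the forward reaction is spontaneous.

Qp = P(CO)·P(H₂)³ / (P(CH₄)·P(H₂O)) = (16)·(11)³ / ((15)·(0.16)) = 8870
ΔG = RT ln(Qp/Kp) = (8.314 J mol⁻¹ K⁻¹)(1200 K) × ln(8870/2200)
   = (9.977 kJ/mol)(1.394) = 13.9 kJ/mol
ΔG > 0, so the forward reaction is non-spontaneous (proceeds in reverse).

ΔG = 13.9 kJ/mol; the forward reaction is non-spontaneous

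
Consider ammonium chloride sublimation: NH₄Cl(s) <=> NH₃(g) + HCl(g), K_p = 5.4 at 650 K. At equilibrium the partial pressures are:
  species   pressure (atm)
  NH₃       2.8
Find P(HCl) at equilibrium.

P(HCl) = 1.9 atm

(NH₄Cl is a pure solid — omitted from K_p.)
At equilibrium, K_p = P(NH₃)·P(HCl) = 5.4.
(2.8)·(P(HCl)) = 5.4
P(HCl) = 1.93 = 1.9 atm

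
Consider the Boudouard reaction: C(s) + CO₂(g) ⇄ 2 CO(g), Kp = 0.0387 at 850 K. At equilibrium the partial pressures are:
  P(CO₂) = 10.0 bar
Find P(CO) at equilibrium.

P(CO) = 0.622 bar

(C is a pure solid — omitted from Kp.)
At equilibrium, Kp = P(CO)² / P(CO₂) = 0.0387.
(P(CO))² / (10.0) = 0.0387
P(CO)² = 0.387 ⇒ P(CO) = 0.622 bar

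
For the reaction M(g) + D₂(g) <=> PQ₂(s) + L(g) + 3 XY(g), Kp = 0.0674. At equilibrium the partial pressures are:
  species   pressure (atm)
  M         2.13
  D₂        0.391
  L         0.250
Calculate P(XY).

P(XY) = 0.608 atm

(PQ₂ is a pure solid — omitted from Kp.)
At equilibrium, Kp = P(L)·P(XY)³ / (P(M)·P(D₂)) = 0.0674.
(0.250)·(P(XY))³ / ((2.13)·(0.391)) = 0.0674
P(XY)³ = 0.225 ⇒ P(XY) = 0.608 atm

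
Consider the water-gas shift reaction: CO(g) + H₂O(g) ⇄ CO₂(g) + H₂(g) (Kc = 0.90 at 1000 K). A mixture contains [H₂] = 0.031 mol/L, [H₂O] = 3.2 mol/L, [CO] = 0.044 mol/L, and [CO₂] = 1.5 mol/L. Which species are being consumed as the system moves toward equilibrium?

CO, H₂O (reactants)

Qc = [CO₂]·[H₂] / ([CO]·[H₂O]) = (1.5)·(0.031) / ((0.044)·(3.2)) = 0.33
Qc = 0.33 < Kc = 0.90: net forward reaction.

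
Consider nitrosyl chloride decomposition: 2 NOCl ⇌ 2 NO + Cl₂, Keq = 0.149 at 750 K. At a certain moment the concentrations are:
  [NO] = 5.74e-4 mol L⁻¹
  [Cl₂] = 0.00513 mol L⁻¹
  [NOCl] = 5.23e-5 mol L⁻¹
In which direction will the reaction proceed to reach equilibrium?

in the reverse direction

Q = [NO]²·[Cl₂] / [NOCl]² = (5.74e-4)²·(0.00513) / (5.23e-5)² = 0.618
Q = 0.618 > Keq = 0.149, so the reverse reaction proceeds.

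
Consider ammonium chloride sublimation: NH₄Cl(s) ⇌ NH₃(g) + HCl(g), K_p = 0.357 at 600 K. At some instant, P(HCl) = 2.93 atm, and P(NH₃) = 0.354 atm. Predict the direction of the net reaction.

in the reverse direction

(NH₄Cl is a pure solid — omitted from Q_p.)
Q_p = P(NH₃)·P(HCl) = (0.354)·(2.93) = 1.04
Q_p = 1.04 > K_p = 0.357, so the reverse reaction proceeds.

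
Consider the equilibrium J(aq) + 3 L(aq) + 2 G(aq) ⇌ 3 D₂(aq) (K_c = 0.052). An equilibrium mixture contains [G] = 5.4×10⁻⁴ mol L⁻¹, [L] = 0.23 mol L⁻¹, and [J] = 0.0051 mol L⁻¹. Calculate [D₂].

[D₂] = 9.8×10⁻⁵ mol L⁻¹

At equilibrium, K_c = [D₂]³ / ([J]·[L]³·[G]²) = 0.052.
([D₂])³ / ((0.0051)·(0.23)³·(5.4×10⁻⁴)²) = 0.052
[D₂]³ = 9.41×10⁻¹³ ⇒ [D₂] = 9.8×10⁻⁵ mol L⁻¹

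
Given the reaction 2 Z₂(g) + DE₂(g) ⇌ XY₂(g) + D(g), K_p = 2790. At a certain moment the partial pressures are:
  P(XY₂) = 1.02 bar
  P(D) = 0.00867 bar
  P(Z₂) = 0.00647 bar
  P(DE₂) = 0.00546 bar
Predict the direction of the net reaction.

Q_p = P(XY₂)·P(D) / (P(Z₂)²·P(DE₂)) = (1.02)·(0.00867) / ((0.00647)²·(0.00546)) = 38700
Q_p = 38700 > K_p = 2790, so the reverse reaction proceeds.

in the reverse direction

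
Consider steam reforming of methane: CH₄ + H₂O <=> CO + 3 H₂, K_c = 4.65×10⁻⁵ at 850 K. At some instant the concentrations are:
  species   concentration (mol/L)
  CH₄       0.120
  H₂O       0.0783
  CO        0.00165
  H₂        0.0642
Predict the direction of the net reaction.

at equilibrium

Q_c = [CO]·[H₂]³ / ([CH₄]·[H₂O]) = (0.00165)·(0.0642)³ / ((0.120)·(0.0783)) = 4.65×10⁻⁵
Q_c = 4.65×10⁻⁵ = K_c, so the system is already at equilibrium.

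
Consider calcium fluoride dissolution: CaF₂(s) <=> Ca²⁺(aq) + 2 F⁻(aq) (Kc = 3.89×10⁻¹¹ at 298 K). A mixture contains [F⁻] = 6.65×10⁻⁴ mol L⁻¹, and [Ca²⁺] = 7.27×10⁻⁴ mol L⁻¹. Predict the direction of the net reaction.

(CaF₂ is a pure solid — omitted from Qc.)
Qc = [Ca²⁺]·[F⁻]² = (7.27×10⁻⁴)·(6.65×10⁻⁴)² = 3.21×10⁻¹⁰
Qc = 3.21×10⁻¹⁰ > Kc = 3.89×10⁻¹¹, so the reverse reaction proceeds.

toward reactants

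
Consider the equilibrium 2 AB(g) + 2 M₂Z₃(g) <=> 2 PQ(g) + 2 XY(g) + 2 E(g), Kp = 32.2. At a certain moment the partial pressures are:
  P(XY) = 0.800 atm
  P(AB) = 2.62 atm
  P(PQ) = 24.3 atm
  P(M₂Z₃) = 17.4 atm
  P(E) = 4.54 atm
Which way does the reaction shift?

Qp = P(PQ)²·P(XY)²·P(E)² / (P(AB)²·P(M₂Z₃)²) = (24.3)²·(0.800)²·(4.54)² / ((2.62)²·(17.4)²) = 3.75
Qp = 3.75 < Kp = 32.2, so the forward reaction proceeds.

to the right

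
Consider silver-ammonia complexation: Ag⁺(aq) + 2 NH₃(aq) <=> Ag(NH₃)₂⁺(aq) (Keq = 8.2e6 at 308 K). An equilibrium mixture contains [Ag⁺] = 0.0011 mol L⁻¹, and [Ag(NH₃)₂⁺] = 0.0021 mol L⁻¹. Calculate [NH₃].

At equilibrium, Keq = [Ag(NH₃)₂⁺] / ([Ag⁺]·[NH₃]²) = 8.2e6.
(0.0021) / ((0.0011)·([NH₃])²) = 8.2e6
[NH₃]² = 2.33e-7 ⇒ [NH₃] = 4.8e-4 mol L⁻¹

[NH₃] = 4.8e-4 mol L⁻¹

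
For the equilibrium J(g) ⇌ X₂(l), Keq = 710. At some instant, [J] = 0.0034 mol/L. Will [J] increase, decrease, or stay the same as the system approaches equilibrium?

decrease

(X₂ is a pure liquid — omitted from Q.)
Q = 1 / [J] = 1 / (0.0034) = 290
Q = 290 < Keq = 710: net forward reaction.
J is a reactant, so it decreases.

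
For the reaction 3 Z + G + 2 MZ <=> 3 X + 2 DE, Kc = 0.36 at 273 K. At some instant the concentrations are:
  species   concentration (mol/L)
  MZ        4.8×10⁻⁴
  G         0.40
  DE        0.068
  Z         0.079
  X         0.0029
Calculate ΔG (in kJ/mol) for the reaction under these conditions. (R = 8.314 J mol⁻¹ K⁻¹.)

Qc = [X]³·[DE]² / ([Z]³·[G]·[MZ]²) = (0.0029)³·(0.068)² / ((0.079)³·(0.40)·(4.8×10⁻⁴)²) = 2.48
ΔG = RT ln(Qc/Kc) = (8.314 J mol⁻¹ K⁻¹)(273 K) × ln(2.48/0.36)
   = (2.270 kJ/mol)(1.930) = 4.38 kJ/mol
ΔG > 0, so the forward reaction is non-spontaneous (proceeds in reverse).

ΔG = 4.38 kJ/mol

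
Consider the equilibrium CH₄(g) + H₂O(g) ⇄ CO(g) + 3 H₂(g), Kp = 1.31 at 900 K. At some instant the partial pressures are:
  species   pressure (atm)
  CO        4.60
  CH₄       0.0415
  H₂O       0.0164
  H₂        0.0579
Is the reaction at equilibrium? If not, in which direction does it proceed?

no net change (already at equilibrium)

Qp = P(CO)·P(H₂)³ / (P(CH₄)·P(H₂O)) = (4.60)·(0.0579)³ / ((0.0415)·(0.0164)) = 1.31
Qp = 1.31 = Kp, so the system is already at equilibrium.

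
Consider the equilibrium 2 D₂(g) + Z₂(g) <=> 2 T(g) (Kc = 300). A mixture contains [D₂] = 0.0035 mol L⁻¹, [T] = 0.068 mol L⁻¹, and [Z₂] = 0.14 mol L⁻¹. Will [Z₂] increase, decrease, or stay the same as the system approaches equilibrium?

Qc = [T]² / ([D₂]²·[Z₂]) = (0.068)² / ((0.0035)²·(0.14)) = 2700
Qc = 2700 > Kc = 300: net reverse reaction.
Z₂ is a reactant, so it increases.

increase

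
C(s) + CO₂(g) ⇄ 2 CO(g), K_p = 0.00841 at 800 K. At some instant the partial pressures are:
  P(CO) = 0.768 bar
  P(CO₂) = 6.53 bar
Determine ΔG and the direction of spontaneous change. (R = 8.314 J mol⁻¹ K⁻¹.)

(C is a pure solid — omitted from Q_p.)
Q_p = P(CO)² / P(CO₂) = (0.768)² / (6.53) = 0.0903
ΔG = RT ln(Q_p/K_p) = (8.314 J mol⁻¹ K⁻¹)(800 K) × ln(0.0903/0.00841)
   = (6.651 kJ/mol)(2.374) = 15.8 kJ/mol
ΔG > 0, so the forward reaction is non-spontaneous (proceeds in reverse).

ΔG = 15.8 kJ/mol; the forward reaction is non-spontaneous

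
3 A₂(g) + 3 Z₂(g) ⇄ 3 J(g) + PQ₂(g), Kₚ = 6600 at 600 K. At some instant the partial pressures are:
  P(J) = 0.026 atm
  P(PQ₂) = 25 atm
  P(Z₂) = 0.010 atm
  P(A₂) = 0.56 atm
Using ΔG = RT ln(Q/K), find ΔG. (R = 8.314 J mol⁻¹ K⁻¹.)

ΔG = -4.84 kJ/mol

Qₚ = P(J)³·P(PQ₂) / (P(A₂)³·P(Z₂)³) = (0.026)³·(25) / ((0.56)³·(0.010)³) = 2500
ΔG = RT ln(Qₚ/Kₚ) = (8.314 J mol⁻¹ K⁻¹)(600 K) × ln(2500/6600)
   = (4.988 kJ/mol)(-0.9708) = -4.84 kJ/mol
ΔG < 0, so the forward reaction is spontaneous (proceeds forward).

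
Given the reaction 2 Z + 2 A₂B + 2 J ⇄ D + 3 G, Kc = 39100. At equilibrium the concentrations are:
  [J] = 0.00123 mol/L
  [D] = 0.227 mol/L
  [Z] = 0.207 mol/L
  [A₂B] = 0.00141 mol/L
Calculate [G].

At equilibrium, Kc = [D]·[G]³ / ([Z]²·[A₂B]²·[J]²) = 39100.
(0.227)·([G])³ / ((0.207)²·(0.00141)²·(0.00123)²) = 39100
[G]³ = 2.22×10⁻⁸ ⇒ [G] = 0.00281 mol/L

[G] = 0.00281 mol/L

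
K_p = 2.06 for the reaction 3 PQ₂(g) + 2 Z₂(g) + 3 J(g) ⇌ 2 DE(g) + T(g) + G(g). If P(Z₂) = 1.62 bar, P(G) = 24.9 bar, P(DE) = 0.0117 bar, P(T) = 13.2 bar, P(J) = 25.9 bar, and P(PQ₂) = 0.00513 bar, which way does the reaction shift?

toward reactants

Q_p = P(DE)²·P(T)·P(G) / (P(PQ₂)³·P(Z₂)²·P(J)³) = (0.0117)²·(13.2)·(24.9) / ((0.00513)³·(1.62)²·(25.9)³) = 7.31
Q_p = 7.31 > K_p = 2.06, so the reverse reaction proceeds.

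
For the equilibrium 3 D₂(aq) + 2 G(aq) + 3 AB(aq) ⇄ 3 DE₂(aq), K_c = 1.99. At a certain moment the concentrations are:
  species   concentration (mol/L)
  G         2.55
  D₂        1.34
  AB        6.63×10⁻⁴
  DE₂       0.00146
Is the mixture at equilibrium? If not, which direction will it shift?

no; Q < K, reaction proceeds forward

Q_c = [DE₂]³ / ([D₂]³·[G]²·[AB]³) = (0.00146)³ / ((1.34)³·(2.55)²·(6.63×10⁻⁴)³) = 0.683
Q_c = 0.683 < K_c = 1.99: net forward reaction.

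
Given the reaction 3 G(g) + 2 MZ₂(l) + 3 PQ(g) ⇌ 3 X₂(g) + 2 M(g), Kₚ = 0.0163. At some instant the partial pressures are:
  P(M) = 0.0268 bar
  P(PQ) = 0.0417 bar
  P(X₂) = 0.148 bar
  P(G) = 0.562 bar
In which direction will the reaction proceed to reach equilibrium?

reverse (toward reactants)

(MZ₂ is a pure liquid — omitted from Qₚ.)
Qₚ = P(X₂)³·P(M)² / (P(G)³·P(PQ)³) = (0.148)³·(0.0268)² / ((0.562)³·(0.0417)³) = 0.181
Qₚ = 0.181 > Kₚ = 0.0163, so the reverse reaction proceeds.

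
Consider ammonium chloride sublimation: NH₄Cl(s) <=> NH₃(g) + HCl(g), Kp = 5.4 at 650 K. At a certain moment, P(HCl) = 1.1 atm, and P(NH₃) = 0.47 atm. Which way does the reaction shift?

(NH₄Cl is a pure solid — omitted from Qp.)
Qp = P(NH₃)·P(HCl) = (0.47)·(1.1) = 0.52
Qp = 0.52 < Kp = 5.4, so the forward reaction proceeds.

to the right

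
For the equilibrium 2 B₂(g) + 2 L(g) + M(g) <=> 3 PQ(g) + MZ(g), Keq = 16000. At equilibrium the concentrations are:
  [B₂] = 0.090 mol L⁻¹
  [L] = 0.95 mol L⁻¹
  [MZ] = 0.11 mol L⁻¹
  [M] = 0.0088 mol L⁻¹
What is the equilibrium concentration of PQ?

[PQ] = 2.1 mol L⁻¹

At equilibrium, Keq = [PQ]³·[MZ] / ([B₂]²·[L]²·[M]) = 16000.
([PQ])³·(0.11) / ((0.090)²·(0.95)²·(0.0088)) = 16000
[PQ]³ = 9.36 ⇒ [PQ] = 2.1 mol L⁻¹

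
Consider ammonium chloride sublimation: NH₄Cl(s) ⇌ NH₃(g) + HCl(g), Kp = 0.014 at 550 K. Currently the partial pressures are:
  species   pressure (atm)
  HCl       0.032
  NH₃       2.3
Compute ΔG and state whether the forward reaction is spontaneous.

ΔG = 7.59 kJ/mol; the forward reaction is non-spontaneous

(NH₄Cl is a pure solid — omitted from Qp.)
Qp = P(NH₃)·P(HCl) = (2.3)·(0.032) = 0.0736
ΔG = RT ln(Qp/Kp) = (8.314 J mol⁻¹ K⁻¹)(550 K) × ln(0.0736/0.014)
   = (4.573 kJ/mol)(1.660) = 7.59 kJ/mol
ΔG > 0, so the forward reaction is non-spontaneous (proceeds in reverse).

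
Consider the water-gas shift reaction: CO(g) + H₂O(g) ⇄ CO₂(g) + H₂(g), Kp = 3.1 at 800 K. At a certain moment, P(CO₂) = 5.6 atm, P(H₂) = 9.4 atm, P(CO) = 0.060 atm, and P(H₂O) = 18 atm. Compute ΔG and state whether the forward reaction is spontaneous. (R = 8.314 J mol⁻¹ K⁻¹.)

Qp = P(CO₂)·P(H₂) / (P(CO)·P(H₂O)) = (5.6)·(9.4) / ((0.060)·(18)) = 48.7
ΔG = RT ln(Qp/Kp) = (8.314 J mol⁻¹ K⁻¹)(800 K) × ln(48.7/3.1)
   = (6.651 kJ/mol)(2.754) = 18.3 kJ/mol
ΔG > 0, so the forward reaction is non-spontaneous (proceeds in reverse).

ΔG = 18.3 kJ/mol; the forward reaction is non-spontaneous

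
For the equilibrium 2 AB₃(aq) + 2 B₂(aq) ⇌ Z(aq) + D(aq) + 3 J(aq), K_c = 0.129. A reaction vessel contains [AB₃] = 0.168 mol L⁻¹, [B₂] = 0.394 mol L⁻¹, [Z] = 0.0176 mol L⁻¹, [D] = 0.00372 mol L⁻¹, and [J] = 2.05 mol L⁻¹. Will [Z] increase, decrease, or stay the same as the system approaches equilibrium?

stay the same

Q_c = [Z]·[D]·[J]³ / ([AB₃]²·[B₂]²) = (0.0176)·(0.00372)·(2.05)³ / ((0.168)²·(0.394)²) = 0.129
Q_c = 0.129 = K_c; the system is at equilibrium.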